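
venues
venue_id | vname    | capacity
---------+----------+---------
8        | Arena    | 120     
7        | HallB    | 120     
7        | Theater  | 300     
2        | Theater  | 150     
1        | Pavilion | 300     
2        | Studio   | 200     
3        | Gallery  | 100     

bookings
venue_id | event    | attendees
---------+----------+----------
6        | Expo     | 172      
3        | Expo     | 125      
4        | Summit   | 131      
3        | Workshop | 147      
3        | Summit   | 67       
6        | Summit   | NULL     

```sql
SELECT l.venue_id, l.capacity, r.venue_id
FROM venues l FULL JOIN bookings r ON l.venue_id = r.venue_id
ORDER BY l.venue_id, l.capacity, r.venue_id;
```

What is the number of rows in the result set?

FULL OUTER JOIN keeps every row from both sides; unmatched rows get NULL for the other side's columns.
Matching on l.venue_id = r.venue_id.
Matched pairs: 3; unmatched l rows kept: 6; unmatched r rows kept: 3.
Total: 3 matched + 9 padded = 12 rows.

12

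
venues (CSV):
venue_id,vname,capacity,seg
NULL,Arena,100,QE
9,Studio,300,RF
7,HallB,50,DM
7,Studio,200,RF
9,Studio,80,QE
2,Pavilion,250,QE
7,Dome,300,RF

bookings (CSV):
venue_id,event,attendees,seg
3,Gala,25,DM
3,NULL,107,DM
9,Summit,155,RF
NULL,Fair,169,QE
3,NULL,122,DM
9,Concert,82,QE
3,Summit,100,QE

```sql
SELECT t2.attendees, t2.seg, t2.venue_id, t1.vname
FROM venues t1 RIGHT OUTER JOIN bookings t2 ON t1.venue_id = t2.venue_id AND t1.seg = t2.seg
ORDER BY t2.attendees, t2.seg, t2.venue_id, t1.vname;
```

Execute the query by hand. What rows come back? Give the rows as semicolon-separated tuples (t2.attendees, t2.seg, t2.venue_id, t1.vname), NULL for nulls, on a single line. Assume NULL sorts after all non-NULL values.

RIGHT JOIN keeps every row from `bookings`; unmatched rows get NULL for `venues`'s columns.
Matching on t1.venue_id = t2.venue_id AND t1.seg = t2.seg. A NULL in a compared column never satisfies the condition.
- t1 row (venue_id=NULL, seg=QE): no match.
- t1 row (venue_id=9, seg=RF): matches 1 t2 row(s) → 1 output row(s).
- t1 row (venue_id=7, seg=DM): no match.
- t1 row (venue_id=7, seg=RF): no match.
- t1 row (venue_id=9, seg=QE): matches 1 t2 row(s) → 1 output row(s).
- t1 row (venue_id=2, seg=QE): no match.
- t1 row (venue_id=7, seg=RF): no match.
- 5 t2 row(s) had no t1 match → kept, t1 columns NULL.
After projecting and ordering:
t2.attendees | t2.seg | t2.venue_id | t1.vname
25 | DM | 3 | NULL
82 | QE | 9 | Studio
100 | QE | 3 | NULL
107 | DM | 3 | NULL
122 | DM | 3 | NULL
155 | RF | 9 | Studio
169 | QE | NULL | NULL

(25, DM, 3, NULL); (82, QE, 9, Studio); (100, QE, 3, NULL); (107, DM, 3, NULL); (122, DM, 3, NULL); (155, RF, 9, Studio); (169, QE, NULL, NULL)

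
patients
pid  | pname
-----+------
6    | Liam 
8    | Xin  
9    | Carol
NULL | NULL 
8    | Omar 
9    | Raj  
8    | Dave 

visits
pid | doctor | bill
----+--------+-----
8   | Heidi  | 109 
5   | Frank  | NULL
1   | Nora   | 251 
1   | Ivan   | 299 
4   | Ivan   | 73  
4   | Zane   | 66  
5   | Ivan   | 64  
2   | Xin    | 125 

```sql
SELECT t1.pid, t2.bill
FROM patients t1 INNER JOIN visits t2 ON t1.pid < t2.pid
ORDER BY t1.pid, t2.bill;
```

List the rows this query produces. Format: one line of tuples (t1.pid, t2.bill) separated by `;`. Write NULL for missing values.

(6, 109)

INNER JOIN keeps only pairs where the ON condition holds.
Matching on t1.pid < t2.pid. A NULL in a compared column never satisfies the condition.
Matched pairs: 1.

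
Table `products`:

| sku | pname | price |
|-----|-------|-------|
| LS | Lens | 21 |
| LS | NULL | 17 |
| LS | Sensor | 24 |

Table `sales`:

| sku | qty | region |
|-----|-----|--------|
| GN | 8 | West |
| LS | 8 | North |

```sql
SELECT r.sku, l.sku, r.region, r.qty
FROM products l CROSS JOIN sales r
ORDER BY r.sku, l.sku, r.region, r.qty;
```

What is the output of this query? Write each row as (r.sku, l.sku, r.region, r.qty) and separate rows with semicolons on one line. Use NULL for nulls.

(GN, LS, West, 8); (GN, LS, West, 8); (GN, LS, West, 8); (LS, LS, North, 8); (LS, LS, North, 8); (LS, LS, North, 8)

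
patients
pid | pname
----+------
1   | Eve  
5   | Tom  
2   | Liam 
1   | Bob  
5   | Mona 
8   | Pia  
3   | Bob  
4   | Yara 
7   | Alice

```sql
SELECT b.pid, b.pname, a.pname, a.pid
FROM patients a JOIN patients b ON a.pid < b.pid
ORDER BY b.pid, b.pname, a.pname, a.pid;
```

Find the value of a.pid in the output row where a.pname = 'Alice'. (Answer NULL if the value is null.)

7

INNER JOIN keeps only pairs where the ON condition holds.
Matching on a.pid < b.pid.
- pid=1: 7 matching b row(s), so 7 row(s) emitted.
- pid=5: 2 matching b row(s), so 2 row(s) emitted.
- pid=2: 6 matching b row(s), so 6 row(s) emitted.
- pid=1: 7 matching b row(s), so 7 row(s) emitted.
- pid=5: 2 matching b row(s), so 2 row(s) emitted.
- pid=8: no matching b row, dropped.
- pid=3: 5 matching b row(s), so 5 row(s) emitted.
- pid=4: 4 matching b row(s), so 4 row(s) emitted.
- pid=7: 1 matching b row(s), so 1 row(s) emitted.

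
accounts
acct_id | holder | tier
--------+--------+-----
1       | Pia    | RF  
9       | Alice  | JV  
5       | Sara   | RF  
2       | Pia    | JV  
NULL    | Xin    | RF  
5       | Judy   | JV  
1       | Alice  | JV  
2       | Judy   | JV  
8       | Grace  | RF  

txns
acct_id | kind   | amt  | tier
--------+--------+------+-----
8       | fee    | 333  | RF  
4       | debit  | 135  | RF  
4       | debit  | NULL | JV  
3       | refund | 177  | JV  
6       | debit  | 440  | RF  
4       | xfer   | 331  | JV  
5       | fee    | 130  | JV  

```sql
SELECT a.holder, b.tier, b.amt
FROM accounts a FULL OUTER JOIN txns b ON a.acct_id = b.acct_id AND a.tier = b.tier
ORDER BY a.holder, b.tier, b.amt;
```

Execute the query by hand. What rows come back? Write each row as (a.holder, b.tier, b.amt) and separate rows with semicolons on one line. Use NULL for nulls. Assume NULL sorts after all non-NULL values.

FULL OUTER JOIN keeps every row from both sides; unmatched rows get NULL for the other side's columns.
Matching on a.acct_id = b.acct_id AND a.tier = b.tier. A NULL in a compared column never satisfies the condition.
- acct_id=1, tier=RF: no b row matches, row kept with b columns NULL.
- acct_id=9, tier=JV: no b row matches, row kept with b columns NULL.
- acct_id=5, tier=RF: no b row matches, row kept with b columns NULL.
- acct_id=2, tier=JV: no b row matches, row kept with b columns NULL.
- acct_id=NULL, tier=RF: no b row matches, row kept with b columns NULL.
- acct_id=5, tier=JV: 1 matching b row(s), so 1 row(s) emitted.
- acct_id=1, tier=JV: no b row matches, row kept with b columns NULL.
- acct_id=2, tier=JV: no b row matches, row kept with b columns NULL.
- acct_id=8, tier=RF: 1 matching b row(s), so 1 row(s) emitted.
- 5 b row(s) had no a match → kept, a columns NULL.

(Alice, NULL, NULL); (Alice, NULL, NULL); (Grace, RF, 333); (Judy, JV, 130); (Judy, NULL, NULL); (Pia, NULL, NULL); (Pia, NULL, NULL); (Sara, NULL, NULL); (Xin, NULL, NULL); (NULL, JV, 177); (NULL, JV, 331); (NULL, JV, NULL); (NULL, RF, 135); (NULL, RF, 440)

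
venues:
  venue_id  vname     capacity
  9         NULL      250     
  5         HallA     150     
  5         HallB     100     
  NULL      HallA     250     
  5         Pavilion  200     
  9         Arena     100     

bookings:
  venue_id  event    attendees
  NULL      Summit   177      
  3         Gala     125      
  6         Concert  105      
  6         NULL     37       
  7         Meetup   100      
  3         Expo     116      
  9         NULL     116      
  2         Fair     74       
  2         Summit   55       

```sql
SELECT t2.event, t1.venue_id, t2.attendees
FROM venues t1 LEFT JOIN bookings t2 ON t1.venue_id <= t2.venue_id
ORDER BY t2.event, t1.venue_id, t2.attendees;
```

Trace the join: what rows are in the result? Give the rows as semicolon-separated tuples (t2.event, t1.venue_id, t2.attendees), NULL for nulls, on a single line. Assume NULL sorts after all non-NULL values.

(Concert, 5, 105); (Concert, 5, 105); (Concert, 5, 105); (Meetup, 5, 100); (Meetup, 5, 100); (Meetup, 5, 100); (NULL, 5, 37); (NULL, 5, 37); (NULL, 5, 37); (NULL, 5, 116); (NULL, 5, 116); (NULL, 5, 116); (NULL, 9, 116); (NULL, 9, 116); (NULL, NULL, NULL)

LEFT JOIN keeps every row from `venues`; unmatched rows get NULL for `bookings`'s columns.
Matching on t1.venue_id <= t2.venue_id. A NULL in a compared column never satisfies the condition.
- t1 (venue_id=9) pairs with 1 row(s) of t2.
- t1 (venue_id=5) pairs with 4 row(s) of t2.
- t1 (venue_id=5) pairs with 4 row(s) of t2.
- t1 (venue_id=NULL) has no partner → padded with NULL.
- t1 (venue_id=5) pairs with 4 row(s) of t2.
- t1 (venue_id=9) pairs with 1 row(s) of t2.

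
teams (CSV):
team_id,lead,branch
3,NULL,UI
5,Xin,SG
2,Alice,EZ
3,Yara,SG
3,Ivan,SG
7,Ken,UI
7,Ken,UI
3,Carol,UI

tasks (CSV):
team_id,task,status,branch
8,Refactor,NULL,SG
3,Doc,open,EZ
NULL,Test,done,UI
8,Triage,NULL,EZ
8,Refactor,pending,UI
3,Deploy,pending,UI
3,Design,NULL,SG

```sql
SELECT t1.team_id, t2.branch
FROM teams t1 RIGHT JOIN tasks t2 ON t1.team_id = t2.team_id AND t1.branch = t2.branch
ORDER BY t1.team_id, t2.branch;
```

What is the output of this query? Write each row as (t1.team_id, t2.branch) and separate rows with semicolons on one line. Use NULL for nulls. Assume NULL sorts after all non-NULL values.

(3, SG); (3, SG); (3, UI); (3, UI); (NULL, EZ); (NULL, EZ); (NULL, SG); (NULL, UI); (NULL, UI)

RIGHT JOIN keeps every row from `tasks`; unmatched rows get NULL for `teams`'s columns.
Matching on t1.team_id = t2.team_id AND t1.branch = t2.branch. A NULL in a compared column never satisfies the condition.
- team_id=3, branch=UI: 1 matching t2 row(s), so 1 row(s) emitted.
- team_id=5, branch=SG: no matching t2 row.
- team_id=2, branch=EZ: no matching t2 row.
- team_id=3, branch=SG: 1 matching t2 row(s), so 1 row(s) emitted.
- team_id=3, branch=SG: 1 matching t2 row(s), so 1 row(s) emitted.
- team_id=7, branch=UI: no matching t2 row.
- team_id=7, branch=UI: no matching t2 row.
- team_id=3, branch=UI: 1 matching t2 row(s), so 1 row(s) emitted.
- plus 5 unmatched t2 row(s), each kept with NULL t1 columns.
After projecting and ordering:
t1.team_id | t2.branch
3 | SG
3 | SG
3 | UI
3 | UI
NULL | EZ
NULL | EZ
NULL | SG
NULL | UI
NULL | UI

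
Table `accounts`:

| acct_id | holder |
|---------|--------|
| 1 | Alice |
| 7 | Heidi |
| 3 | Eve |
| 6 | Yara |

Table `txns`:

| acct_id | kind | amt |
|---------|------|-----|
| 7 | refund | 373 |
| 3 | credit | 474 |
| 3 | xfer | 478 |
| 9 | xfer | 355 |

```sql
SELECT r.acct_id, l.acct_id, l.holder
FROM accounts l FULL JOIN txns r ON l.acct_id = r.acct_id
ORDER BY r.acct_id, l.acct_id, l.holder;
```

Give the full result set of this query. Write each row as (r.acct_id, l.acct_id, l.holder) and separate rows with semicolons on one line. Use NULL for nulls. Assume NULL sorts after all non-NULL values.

(3, 3, Eve); (3, 3, Eve); (7, 7, Heidi); (9, NULL, NULL); (NULL, 1, Alice); (NULL, 6, Yara)

FULL OUTER JOIN keeps every row from both sides; unmatched rows get NULL for the other side's columns.
Matching on l.acct_id = r.acct_id.
Matched pairs: 3; unmatched l rows kept: 2; unmatched r rows kept: 1.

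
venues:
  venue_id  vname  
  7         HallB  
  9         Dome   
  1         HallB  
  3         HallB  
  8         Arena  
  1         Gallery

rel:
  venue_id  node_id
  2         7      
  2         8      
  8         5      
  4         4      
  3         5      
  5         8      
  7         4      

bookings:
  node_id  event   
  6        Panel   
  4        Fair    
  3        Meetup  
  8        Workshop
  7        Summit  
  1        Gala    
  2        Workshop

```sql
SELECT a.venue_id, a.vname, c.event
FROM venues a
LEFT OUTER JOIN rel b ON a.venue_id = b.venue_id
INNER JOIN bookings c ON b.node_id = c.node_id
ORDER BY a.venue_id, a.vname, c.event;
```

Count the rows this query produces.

1

Joins associate left-to-right: venues LEFT JOIN rel on venue_id gives 6 intermediate row(s).
Then INNER JOIN `bookings c` on node_id: keep only rows whose b.node_id appears in c.
Result: 1 row(s).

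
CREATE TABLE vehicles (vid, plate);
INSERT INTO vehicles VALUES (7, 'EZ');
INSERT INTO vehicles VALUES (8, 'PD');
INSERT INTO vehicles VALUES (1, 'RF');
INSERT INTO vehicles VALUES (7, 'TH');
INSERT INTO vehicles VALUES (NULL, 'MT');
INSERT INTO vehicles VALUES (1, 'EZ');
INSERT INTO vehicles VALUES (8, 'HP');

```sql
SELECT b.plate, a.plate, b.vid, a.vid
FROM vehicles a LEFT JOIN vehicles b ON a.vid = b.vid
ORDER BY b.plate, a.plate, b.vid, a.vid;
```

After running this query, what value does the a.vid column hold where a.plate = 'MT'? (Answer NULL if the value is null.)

NULL

LEFT JOIN keeps every row from `vehicles a`; unmatched rows get NULL for `vehicles b`'s columns.
Matching on a.vid = b.vid. A NULL in a compared column never satisfies the condition.
Matched pairs: 12; unmatched a rows kept: 1.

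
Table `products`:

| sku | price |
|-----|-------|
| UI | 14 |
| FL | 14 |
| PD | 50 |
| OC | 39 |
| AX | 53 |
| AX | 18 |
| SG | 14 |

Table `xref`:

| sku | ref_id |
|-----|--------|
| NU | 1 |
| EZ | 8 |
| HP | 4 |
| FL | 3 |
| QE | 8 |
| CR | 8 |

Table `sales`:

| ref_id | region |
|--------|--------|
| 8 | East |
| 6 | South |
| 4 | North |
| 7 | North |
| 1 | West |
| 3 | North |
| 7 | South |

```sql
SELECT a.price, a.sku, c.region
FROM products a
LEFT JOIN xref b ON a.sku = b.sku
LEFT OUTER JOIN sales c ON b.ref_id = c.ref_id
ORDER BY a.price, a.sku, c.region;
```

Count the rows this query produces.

7

Step 1 — a LEFT JOIN b on sku → 7 row(s).
Then LEFT JOIN `sales c` on ref_id: each of those 7 rows is kept; rows whose b.ref_id has no match in c get NULL for c's columns.
Result: 7 row(s).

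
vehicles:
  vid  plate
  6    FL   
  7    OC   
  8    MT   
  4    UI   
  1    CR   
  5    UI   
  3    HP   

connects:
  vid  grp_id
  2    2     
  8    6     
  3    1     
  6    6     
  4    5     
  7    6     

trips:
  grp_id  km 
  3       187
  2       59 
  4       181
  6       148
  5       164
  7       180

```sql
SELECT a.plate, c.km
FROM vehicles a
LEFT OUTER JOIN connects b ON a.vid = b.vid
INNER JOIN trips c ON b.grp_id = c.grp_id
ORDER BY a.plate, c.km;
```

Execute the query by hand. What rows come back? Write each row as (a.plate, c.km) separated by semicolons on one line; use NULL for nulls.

Evaluate left to right. First `vehicles a LEFT JOIN connects b` on vid: 7 row(s).
Then INNER JOIN `trips c` on grp_id: keep only rows whose b.grp_id appears in c.

(FL, 148); (MT, 148); (OC, 148); (UI, 164)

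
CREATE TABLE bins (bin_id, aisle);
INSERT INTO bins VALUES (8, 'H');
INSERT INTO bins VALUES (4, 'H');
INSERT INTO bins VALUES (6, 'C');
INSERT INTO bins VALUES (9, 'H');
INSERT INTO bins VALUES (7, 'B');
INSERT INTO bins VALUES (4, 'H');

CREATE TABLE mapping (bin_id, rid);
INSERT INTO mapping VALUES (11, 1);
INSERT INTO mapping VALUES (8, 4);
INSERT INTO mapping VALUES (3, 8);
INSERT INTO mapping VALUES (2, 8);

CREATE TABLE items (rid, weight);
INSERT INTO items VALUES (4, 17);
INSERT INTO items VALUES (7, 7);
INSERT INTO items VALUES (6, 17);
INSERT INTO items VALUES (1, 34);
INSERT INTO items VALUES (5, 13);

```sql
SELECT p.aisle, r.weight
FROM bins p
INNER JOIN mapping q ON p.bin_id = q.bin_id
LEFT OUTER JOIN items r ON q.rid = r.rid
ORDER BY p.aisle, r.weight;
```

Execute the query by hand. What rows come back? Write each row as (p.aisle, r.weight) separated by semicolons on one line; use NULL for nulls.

Step 1 — p INNER JOIN q on bin_id → 1 row(s).
Then LEFT JOIN `items r` on rid: each of those 1 rows is kept; rows whose q.rid has no match in r get NULL for r's columns.

(H, 17)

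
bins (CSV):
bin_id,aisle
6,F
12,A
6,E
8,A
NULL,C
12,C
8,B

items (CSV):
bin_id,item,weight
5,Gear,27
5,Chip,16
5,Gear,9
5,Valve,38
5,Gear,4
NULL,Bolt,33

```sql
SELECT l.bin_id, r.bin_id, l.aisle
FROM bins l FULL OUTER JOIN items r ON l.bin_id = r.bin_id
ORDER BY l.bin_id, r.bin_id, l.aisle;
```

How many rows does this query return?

13

FULL OUTER JOIN keeps every row from both sides; unmatched rows get NULL for the other side's columns.
Matching on l.bin_id = r.bin_id. A NULL in a compared column never satisfies the condition.
- l[0] bin_id=6 → no match; kept with NULLs on the r side.
- l[1] bin_id=12 → no match; kept with NULLs on the r side.
- l[2] bin_id=6 → no match; kept with NULLs on the r side.
- l[3] bin_id=8 → no match; kept with NULLs on the r side.
- l[4] bin_id=NULL → no match; kept with NULLs on the r side.
- l[5] bin_id=12 → no match; kept with NULLs on the r side.
- l[6] bin_id=8 → no match; kept with NULLs on the r side.
- plus 6 unmatched r row(s), each kept with NULL l columns.
Total: 0 matched + 13 padded = 13 rows.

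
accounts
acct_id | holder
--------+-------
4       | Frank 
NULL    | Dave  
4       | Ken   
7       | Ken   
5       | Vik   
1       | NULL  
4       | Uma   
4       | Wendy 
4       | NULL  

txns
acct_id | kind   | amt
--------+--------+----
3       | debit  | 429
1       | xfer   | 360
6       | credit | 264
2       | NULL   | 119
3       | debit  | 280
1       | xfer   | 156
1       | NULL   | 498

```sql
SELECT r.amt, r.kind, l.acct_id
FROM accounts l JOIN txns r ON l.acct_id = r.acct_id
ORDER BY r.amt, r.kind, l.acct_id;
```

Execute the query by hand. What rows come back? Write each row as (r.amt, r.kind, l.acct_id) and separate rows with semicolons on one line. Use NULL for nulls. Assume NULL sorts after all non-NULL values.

INNER JOIN keeps only pairs where the ON condition holds.
Matching on l.acct_id = r.acct_id. A NULL in a compared column never satisfies the condition.
Matched pairs: 3.

(156, xfer, 1); (360, xfer, 1); (498, NULL, 1)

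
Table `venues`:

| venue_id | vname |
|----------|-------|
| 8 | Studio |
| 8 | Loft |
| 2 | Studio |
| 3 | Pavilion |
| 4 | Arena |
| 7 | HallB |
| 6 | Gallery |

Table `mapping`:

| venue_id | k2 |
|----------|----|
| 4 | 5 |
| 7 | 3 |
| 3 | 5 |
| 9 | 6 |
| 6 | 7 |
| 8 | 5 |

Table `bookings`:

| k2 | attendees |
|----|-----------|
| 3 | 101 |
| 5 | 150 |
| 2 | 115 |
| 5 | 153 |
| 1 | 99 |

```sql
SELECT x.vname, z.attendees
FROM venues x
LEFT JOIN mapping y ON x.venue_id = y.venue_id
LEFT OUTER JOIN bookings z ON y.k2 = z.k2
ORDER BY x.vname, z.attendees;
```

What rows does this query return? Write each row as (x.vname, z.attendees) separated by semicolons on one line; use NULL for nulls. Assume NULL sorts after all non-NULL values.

Step 1 — x LEFT JOIN y on venue_id → 7 row(s).
Then LEFT JOIN `bookings z` on k2: each of those 7 rows is kept; rows whose y.k2 has no match in z get NULL for z's columns.

(Arena, 150); (Arena, 153); (Gallery, NULL); (HallB, 101); (Loft, 150); (Loft, 153); (Pavilion, 150); (Pavilion, 153); (Studio, 150); (Studio, 153); (Studio, NULL)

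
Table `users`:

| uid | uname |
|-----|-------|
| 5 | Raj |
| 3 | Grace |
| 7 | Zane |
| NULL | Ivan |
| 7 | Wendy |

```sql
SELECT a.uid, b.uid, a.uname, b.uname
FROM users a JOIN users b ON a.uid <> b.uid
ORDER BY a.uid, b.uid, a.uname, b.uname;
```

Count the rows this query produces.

INNER JOIN keeps only pairs where the ON condition holds.
Matching on a.uid <> b.uid. A NULL in a compared column never satisfies the condition.
- a (uid=5) pairs with 3 row(s) of b.
- a (uid=3) pairs with 3 row(s) of b.
- a (uid=7) pairs with 2 row(s) of b.
- a (uid=NULL) has no partner → excluded.
- a (uid=7) pairs with 2 row(s) of b.
Total: 10 rows.

10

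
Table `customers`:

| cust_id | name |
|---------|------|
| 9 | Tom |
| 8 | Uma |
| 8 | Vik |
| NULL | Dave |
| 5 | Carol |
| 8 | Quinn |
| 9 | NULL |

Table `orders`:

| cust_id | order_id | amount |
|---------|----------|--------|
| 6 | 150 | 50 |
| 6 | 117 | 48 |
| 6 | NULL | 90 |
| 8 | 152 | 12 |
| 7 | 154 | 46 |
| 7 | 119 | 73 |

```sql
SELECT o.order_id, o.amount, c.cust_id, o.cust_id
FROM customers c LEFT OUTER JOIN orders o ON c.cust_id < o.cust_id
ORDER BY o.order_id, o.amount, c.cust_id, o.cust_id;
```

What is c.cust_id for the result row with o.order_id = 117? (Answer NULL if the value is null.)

LEFT JOIN keeps every row from `customers`; unmatched rows get NULL for `orders`'s columns.
Matching on c.cust_id < o.cust_id. A NULL in a compared column never satisfies the condition.
- c[0] cust_id=9 → no match; kept with NULLs on the o side.
- c[1] cust_id=8 → no match; kept with NULLs on the o side.
- c[2] cust_id=8 → no match; kept with NULLs on the o side.
- c[3] cust_id=NULL → no match; kept with NULLs on the o side.
- c[4] cust_id=5 → 6 match(es) in o → 6 row(s).
- c[5] cust_id=8 → no match; kept with NULLs on the o side.
- c[6] cust_id=9 → no match; kept with NULLs on the o side.

5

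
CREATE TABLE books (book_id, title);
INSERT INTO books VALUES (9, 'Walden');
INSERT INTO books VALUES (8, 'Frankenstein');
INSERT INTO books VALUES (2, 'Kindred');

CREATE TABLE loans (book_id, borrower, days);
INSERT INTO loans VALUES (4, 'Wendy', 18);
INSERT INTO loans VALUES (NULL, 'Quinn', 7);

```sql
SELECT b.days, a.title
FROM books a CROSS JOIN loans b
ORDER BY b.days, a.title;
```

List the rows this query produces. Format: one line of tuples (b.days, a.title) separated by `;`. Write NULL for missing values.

(7, Frankenstein); (7, Kindred); (7, Walden); (18, Frankenstein); (18, Kindred); (18, Walden)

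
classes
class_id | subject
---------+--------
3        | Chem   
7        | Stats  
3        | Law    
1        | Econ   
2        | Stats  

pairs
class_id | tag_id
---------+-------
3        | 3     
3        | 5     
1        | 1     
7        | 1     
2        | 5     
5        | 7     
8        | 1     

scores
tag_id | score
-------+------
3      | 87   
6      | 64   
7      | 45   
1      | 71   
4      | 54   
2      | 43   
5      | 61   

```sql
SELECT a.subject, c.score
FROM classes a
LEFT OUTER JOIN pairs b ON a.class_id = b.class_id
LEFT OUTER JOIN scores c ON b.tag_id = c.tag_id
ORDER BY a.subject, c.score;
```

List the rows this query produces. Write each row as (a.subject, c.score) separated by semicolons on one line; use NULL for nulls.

(Chem, 61); (Chem, 87); (Econ, 71); (Law, 61); (Law, 87); (Stats, 61); (Stats, 71)

Evaluate left to right. First `classes a LEFT JOIN pairs b` on class_id: 7 row(s).
Then LEFT JOIN `scores c` on tag_id: each of those 7 rows is kept; rows whose b.tag_id has no match in c get NULL for c's columns.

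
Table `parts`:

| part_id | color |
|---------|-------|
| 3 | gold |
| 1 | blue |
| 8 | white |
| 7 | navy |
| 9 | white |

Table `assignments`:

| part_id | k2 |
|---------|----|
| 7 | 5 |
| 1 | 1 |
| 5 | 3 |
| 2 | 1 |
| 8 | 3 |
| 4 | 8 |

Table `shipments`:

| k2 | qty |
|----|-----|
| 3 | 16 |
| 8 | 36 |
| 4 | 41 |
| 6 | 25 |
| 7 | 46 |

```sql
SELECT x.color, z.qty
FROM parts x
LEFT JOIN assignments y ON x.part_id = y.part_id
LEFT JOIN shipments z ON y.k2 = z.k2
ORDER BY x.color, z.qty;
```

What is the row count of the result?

5

Evaluate left to right. First `parts x LEFT JOIN assignments y` on part_id: 5 row(s).
Then LEFT JOIN `shipments z` on k2: each of those 5 rows is kept; rows whose y.k2 has no match in z get NULL for z's columns.
Result: 5 row(s).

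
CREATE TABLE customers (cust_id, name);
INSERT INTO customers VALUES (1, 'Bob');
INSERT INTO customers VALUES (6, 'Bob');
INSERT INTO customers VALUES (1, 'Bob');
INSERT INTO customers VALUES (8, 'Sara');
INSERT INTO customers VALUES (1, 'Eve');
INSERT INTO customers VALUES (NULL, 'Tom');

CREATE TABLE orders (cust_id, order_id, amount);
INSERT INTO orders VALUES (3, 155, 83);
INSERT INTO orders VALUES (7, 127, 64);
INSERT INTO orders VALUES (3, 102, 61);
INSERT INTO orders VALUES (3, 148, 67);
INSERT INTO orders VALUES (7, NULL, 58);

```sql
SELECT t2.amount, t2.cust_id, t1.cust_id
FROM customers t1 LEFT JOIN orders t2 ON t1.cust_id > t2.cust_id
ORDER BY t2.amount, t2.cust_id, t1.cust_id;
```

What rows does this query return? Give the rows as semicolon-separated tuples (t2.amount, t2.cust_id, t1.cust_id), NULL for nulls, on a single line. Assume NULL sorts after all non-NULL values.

(58, 7, 8); (61, 3, 6); (61, 3, 8); (64, 7, 8); (67, 3, 6); (67, 3, 8); (83, 3, 6); (83, 3, 8); (NULL, NULL, 1); (NULL, NULL, 1); (NULL, NULL, 1); (NULL, NULL, NULL)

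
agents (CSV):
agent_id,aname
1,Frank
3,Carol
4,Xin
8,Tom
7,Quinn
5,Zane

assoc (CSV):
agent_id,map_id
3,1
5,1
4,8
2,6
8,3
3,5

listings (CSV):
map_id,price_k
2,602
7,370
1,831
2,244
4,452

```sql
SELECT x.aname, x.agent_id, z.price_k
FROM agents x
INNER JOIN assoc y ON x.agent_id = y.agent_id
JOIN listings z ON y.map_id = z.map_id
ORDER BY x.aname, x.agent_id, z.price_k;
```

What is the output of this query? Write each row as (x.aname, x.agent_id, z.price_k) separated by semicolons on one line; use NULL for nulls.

Joins associate left-to-right: agents INNER JOIN assoc on agent_id gives 5 intermediate row(s).
Then INNER JOIN `listings z` on map_id: keep only rows whose y.map_id appears in z.

(Carol, 3, 831); (Zane, 5, 831)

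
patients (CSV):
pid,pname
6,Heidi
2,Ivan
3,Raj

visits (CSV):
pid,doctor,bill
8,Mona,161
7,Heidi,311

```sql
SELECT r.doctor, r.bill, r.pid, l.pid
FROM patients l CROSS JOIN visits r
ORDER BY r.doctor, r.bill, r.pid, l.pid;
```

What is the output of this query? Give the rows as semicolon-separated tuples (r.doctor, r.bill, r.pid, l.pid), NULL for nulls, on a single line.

CROSS JOIN pairs every row of `patients` with every row of `visits`: 3 × 2 = 6 rows.

(Heidi, 311, 7, 2); (Heidi, 311, 7, 3); (Heidi, 311, 7, 6); (Mona, 161, 8, 2); (Mona, 161, 8, 3); (Mona, 161, 8, 6)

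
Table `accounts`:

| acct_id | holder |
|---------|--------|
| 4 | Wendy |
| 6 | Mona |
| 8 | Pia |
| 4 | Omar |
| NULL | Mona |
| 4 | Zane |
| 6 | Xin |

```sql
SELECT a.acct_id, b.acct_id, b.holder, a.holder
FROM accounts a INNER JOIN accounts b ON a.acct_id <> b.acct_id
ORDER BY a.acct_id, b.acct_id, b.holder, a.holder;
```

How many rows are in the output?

22

INNER JOIN keeps only pairs where the ON condition holds.
Matching on a.acct_id <> b.acct_id. A NULL in a compared column never satisfies the condition.
- a (acct_id=4) pairs with 3 row(s) of b.
- a (acct_id=6) pairs with 4 row(s) of b.
- a (acct_id=8) pairs with 5 row(s) of b.
- a (acct_id=4) pairs with 3 row(s) of b.
- a (acct_id=NULL) has no partner → excluded.
- a (acct_id=4) pairs with 3 row(s) of b.
- a (acct_id=6) pairs with 4 row(s) of b.
Total: 22 rows.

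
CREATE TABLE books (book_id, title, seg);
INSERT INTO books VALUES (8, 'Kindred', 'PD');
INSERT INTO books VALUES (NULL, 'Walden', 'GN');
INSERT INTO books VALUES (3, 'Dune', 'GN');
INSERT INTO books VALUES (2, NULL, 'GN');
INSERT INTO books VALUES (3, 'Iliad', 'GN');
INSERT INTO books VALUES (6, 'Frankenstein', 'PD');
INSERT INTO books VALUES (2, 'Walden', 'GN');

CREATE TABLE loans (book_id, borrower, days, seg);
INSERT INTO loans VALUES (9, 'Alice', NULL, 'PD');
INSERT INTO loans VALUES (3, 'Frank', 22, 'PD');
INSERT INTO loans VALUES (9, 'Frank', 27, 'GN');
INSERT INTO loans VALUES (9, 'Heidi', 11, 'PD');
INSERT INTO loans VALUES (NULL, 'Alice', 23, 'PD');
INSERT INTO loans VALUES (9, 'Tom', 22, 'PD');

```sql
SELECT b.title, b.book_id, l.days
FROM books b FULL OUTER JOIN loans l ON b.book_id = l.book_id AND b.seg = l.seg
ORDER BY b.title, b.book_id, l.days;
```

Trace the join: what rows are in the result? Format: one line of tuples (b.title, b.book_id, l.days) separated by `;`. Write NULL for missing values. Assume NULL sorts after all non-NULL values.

FULL OUTER JOIN keeps every row from both sides; unmatched rows get NULL for the other side's columns.
Matching on b.book_id = l.book_id AND b.seg = l.seg. A NULL in a compared column never satisfies the condition.
- b row (book_id=8, seg=PD): no match → kept, l columns NULL.
- b row (book_id=NULL, seg=GN): no match → kept, l columns NULL.
- b row (book_id=3, seg=GN): no match → kept, l columns NULL.
- b row (book_id=2, seg=GN): no match → kept, l columns NULL.
- b row (book_id=3, seg=GN): no match → kept, l columns NULL.
- b row (book_id=6, seg=PD): no match → kept, l columns NULL.
- b row (book_id=2, seg=GN): no match → kept, l columns NULL.
- plus 6 unmatched l row(s), each kept with NULL b columns.

(Dune, 3, NULL); (Frankenstein, 6, NULL); (Iliad, 3, NULL); (Kindred, 8, NULL); (Walden, 2, NULL); (Walden, NULL, NULL); (NULL, 2, NULL); (NULL, NULL, 11); (NULL, NULL, 22); (NULL, NULL, 22); (NULL, NULL, 23); (NULL, NULL, 27); (NULL, NULL, NULL)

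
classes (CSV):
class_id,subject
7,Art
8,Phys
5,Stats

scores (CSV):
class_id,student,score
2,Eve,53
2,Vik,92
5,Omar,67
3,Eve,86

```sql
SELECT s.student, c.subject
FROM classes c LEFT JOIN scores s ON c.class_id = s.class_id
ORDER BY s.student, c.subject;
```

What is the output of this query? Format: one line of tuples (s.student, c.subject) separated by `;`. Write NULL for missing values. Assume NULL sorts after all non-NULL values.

(Omar, Stats); (NULL, Art); (NULL, Phys)

LEFT JOIN keeps every row from `classes`; unmatched rows get NULL for `scores`'s columns.
Matching on c.class_id = s.class_id.
Matched pairs: 1; unmatched c rows kept: 2.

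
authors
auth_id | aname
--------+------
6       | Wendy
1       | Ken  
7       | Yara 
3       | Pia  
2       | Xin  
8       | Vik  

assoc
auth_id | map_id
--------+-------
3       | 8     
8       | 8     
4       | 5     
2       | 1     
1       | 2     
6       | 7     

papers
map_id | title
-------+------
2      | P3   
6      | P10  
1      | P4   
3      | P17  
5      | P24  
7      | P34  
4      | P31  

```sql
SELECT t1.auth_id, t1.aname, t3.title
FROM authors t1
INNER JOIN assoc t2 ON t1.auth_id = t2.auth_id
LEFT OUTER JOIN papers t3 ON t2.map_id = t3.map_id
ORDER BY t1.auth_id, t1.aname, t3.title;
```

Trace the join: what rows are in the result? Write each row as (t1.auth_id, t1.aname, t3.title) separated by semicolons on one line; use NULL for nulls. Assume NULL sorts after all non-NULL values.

Joins associate left-to-right: authors INNER JOIN assoc on auth_id gives 5 intermediate row(s).
Then LEFT JOIN `papers t3` on map_id: each of those 5 rows is kept; rows whose t2.map_id has no match in t3 get NULL for t3's columns.

(1, Ken, P3); (2, Xin, P4); (3, Pia, NULL); (6, Wendy, P34); (8, Vik, NULL)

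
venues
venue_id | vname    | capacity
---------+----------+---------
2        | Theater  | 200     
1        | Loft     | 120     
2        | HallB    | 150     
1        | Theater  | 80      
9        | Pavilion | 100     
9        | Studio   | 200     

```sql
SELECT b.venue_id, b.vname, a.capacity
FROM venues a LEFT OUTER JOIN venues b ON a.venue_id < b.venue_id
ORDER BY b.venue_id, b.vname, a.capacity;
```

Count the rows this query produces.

14

LEFT JOIN keeps every row from `venues a`; unmatched rows get NULL for `venues b`'s columns.
Matching on a.venue_id < b.venue_id.
- a[0] venue_id=2 → 2 match(es) in b → 2 row(s).
- a[1] venue_id=1 → 4 match(es) in b → 4 row(s).
- a[2] venue_id=2 → 2 match(es) in b → 2 row(s).
- a[3] venue_id=1 → 4 match(es) in b → 4 row(s).
- a[4] venue_id=9 → no match; kept with NULLs on the b side.
- a[5] venue_id=9 → no match; kept with NULLs on the b side.
Total: 12 matched + 2 padded = 14 rows.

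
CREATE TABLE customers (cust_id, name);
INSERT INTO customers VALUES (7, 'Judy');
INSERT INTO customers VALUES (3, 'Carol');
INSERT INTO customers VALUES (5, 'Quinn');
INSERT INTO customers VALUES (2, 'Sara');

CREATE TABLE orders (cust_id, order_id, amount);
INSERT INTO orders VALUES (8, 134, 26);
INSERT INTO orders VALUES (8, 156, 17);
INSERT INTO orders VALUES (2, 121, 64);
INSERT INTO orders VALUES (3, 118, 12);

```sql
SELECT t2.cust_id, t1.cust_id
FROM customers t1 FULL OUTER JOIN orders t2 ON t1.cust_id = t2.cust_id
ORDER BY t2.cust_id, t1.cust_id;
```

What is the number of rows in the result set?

FULL OUTER JOIN keeps every row from both sides; unmatched rows get NULL for the other side's columns.
Matching on t1.cust_id = t2.cust_id.
- cust_id=7: no t2 row matches, row kept with t2 columns NULL.
- cust_id=3: 1 matching t2 row(s), so 1 row(s) emitted.
- cust_id=5: no t2 row matches, row kept with t2 columns NULL.
- cust_id=2: 1 matching t2 row(s), so 1 row(s) emitted.
- 2 t2 row(s) had no t1 match → kept, t1 columns NULL.
Total: 2 matched + 4 padded = 6 rows.

6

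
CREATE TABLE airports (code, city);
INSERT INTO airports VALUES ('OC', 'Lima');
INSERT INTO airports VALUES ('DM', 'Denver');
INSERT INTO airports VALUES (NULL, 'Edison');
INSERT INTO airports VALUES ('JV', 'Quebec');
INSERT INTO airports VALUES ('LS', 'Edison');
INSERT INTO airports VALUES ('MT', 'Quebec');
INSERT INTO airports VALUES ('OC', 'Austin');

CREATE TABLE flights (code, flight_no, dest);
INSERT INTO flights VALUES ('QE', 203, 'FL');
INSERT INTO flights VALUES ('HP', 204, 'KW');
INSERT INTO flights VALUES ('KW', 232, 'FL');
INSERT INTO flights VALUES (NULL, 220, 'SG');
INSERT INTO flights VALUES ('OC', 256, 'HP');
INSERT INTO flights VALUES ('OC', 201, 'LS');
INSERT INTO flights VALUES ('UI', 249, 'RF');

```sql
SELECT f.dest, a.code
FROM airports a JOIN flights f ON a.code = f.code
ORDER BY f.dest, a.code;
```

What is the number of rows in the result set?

INNER JOIN keeps only pairs where the ON condition holds.
Matching on a.code = f.code. A NULL in a compared column never satisfies the condition.
- a (code=OC) pairs with 2 row(s) of f.
- a (code=DM) has no partner → excluded.
- a (code=NULL) has no partner → excluded.
- a (code=JV) has no partner → excluded.
- a (code=LS) has no partner → excluded.
- a (code=MT) has no partner → excluded.
- a (code=OC) pairs with 2 row(s) of f.
Total: 4 rows.

4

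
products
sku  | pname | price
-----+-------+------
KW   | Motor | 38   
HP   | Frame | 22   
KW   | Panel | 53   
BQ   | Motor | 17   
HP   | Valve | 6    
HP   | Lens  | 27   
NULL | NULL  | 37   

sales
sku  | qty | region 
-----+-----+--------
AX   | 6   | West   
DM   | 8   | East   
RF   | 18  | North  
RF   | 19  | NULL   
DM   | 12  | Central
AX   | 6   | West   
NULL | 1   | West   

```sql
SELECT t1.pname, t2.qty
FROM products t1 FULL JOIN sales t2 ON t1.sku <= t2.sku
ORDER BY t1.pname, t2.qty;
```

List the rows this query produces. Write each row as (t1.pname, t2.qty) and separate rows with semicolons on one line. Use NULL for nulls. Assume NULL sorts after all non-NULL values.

FULL OUTER JOIN keeps every row from both sides; unmatched rows get NULL for the other side's columns.
Matching on t1.sku <= t2.sku. A NULL in a compared column never satisfies the condition.
- sku=KW: 2 matching t2 row(s), so 2 row(s) emitted.
- sku=HP: 2 matching t2 row(s), so 2 row(s) emitted.
- sku=KW: 2 matching t2 row(s), so 2 row(s) emitted.
- sku=BQ: 4 matching t2 row(s), so 4 row(s) emitted.
- sku=HP: 2 matching t2 row(s), so 2 row(s) emitted.
- sku=HP: 2 matching t2 row(s), so 2 row(s) emitted.
- sku=NULL: no t2 row matches, row kept with t2 columns NULL.
- 3 row(s) from t2 found no t1 partner → padded with NULL.

(Frame, 18); (Frame, 19); (Lens, 18); (Lens, 19); (Motor, 8); (Motor, 12); (Motor, 18); (Motor, 18); (Motor, 19); (Motor, 19); (Panel, 18); (Panel, 19); (Valve, 18); (Valve, 19); (NULL, 1); (NULL, 6); (NULL, 6); (NULL, NULL)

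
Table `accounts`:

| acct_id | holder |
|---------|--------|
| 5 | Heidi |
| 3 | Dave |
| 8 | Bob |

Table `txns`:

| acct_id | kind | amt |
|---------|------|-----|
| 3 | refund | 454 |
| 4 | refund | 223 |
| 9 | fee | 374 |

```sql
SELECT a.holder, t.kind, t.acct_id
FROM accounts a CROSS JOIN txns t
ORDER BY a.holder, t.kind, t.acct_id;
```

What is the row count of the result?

9

CROSS JOIN pairs every row of `accounts` with every row of `txns`: 3 × 3 = 9 rows.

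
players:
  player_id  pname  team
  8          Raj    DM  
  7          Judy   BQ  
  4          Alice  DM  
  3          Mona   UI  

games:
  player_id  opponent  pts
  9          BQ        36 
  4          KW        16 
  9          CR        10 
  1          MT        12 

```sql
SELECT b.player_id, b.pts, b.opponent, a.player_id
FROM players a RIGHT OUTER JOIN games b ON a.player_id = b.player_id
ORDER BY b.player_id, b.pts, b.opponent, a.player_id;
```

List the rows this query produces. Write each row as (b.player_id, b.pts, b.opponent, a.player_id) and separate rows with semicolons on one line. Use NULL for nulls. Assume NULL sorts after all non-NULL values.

RIGHT JOIN keeps every row from `games`; unmatched rows get NULL for `players`'s columns.
Matching on a.player_id = b.player_id.
Matched pairs: 1; unmatched b rows kept: 3.

(1, 12, MT, NULL); (4, 16, KW, 4); (9, 10, CR, NULL); (9, 36, BQ, NULL)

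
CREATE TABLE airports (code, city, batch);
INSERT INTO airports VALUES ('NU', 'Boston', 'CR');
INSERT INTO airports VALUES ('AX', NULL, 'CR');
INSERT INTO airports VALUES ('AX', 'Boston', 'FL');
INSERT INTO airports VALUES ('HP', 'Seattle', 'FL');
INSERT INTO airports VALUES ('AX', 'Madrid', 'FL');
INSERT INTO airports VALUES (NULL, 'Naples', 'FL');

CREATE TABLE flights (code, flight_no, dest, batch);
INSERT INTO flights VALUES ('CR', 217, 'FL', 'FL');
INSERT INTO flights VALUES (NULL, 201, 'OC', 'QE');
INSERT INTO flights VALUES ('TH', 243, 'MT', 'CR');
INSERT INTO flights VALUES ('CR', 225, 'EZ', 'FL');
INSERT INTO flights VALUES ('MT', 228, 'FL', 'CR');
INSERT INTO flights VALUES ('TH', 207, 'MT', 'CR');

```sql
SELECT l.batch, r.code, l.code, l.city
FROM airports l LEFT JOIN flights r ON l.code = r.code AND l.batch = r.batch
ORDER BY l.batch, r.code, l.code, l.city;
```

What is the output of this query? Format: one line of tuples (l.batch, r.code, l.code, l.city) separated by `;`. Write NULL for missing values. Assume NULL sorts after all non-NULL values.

LEFT JOIN keeps every row from `airports`; unmatched rows get NULL for `flights`'s columns.
Matching on l.code = r.code AND l.batch = r.batch. A NULL in a compared column never satisfies the condition.
- code=NU, batch=CR: no r row matches, row kept with r columns NULL.
- code=AX, batch=CR: no r row matches, row kept with r columns NULL.
- code=AX, batch=FL: no r row matches, row kept with r columns NULL.
- code=HP, batch=FL: no r row matches, row kept with r columns NULL.
- code=AX, batch=FL: no r row matches, row kept with r columns NULL.
- code=NULL, batch=FL: no r row matches, row kept with r columns NULL.
After projecting and ordering:
l.batch | r.code | l.code | l.city
CR | NULL | AX | NULL
CR | NULL | NU | Boston
FL | NULL | AX | Boston
FL | NULL | AX | Madrid
FL | NULL | HP | Seattle
FL | NULL | NULL | Naples

(CR, NULL, AX, NULL); (CR, NULL, NU, Boston); (FL, NULL, AX, Boston); (FL, NULL, AX, Madrid); (FL, NULL, HP, Seattle); (FL, NULL, NULL, Naples)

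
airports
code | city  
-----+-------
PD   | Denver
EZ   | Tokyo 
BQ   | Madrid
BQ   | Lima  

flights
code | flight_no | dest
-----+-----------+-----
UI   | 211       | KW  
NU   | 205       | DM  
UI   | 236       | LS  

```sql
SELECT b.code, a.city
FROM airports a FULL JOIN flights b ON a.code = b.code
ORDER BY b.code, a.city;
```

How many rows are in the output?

7

FULL OUTER JOIN keeps every row from both sides; unmatched rows get NULL for the other side's columns.
Matching on a.code = b.code.
- a (code=PD) has no partner → padded with NULL.
- a (code=EZ) has no partner → padded with NULL.
- a (code=BQ) has no partner → padded with NULL.
- a (code=BQ) has no partner → padded with NULL.
- 3 row(s) from b found no a partner → padded with NULL.
Total: 0 matched + 7 padded = 7 rows.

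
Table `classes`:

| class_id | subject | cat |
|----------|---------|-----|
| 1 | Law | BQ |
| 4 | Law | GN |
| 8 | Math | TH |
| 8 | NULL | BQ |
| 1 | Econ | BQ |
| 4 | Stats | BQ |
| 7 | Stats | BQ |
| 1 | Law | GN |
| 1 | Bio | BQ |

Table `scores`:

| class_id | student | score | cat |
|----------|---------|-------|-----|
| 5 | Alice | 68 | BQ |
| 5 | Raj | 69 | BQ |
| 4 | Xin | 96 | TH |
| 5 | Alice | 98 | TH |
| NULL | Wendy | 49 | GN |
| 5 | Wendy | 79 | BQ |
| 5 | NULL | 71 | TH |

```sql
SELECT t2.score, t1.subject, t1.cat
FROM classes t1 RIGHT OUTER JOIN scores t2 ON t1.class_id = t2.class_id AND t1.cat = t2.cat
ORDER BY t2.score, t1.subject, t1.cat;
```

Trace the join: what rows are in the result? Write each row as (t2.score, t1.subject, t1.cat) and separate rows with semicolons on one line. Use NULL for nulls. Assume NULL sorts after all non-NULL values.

(49, NULL, NULL); (68, NULL, NULL); (69, NULL, NULL); (71, NULL, NULL); (79, NULL, NULL); (96, NULL, NULL); (98, NULL, NULL)

RIGHT JOIN keeps every row from `scores`; unmatched rows get NULL for `classes`'s columns.
Matching on t1.class_id = t2.class_id AND t1.cat = t2.cat. A NULL in a compared column never satisfies the condition.
- t1 row (class_id=1, cat=BQ): no match.
- t1 row (class_id=4, cat=GN): no match.
- t1 row (class_id=8, cat=TH): no match.
- t1 row (class_id=8, cat=BQ): no match.
- t1 row (class_id=1, cat=BQ): no match.
- t1 row (class_id=4, cat=BQ): no match.
- t1 row (class_id=7, cat=BQ): no match.
- t1 row (class_id=1, cat=GN): no match.
- t1 row (class_id=1, cat=BQ): no match.
- 7 row(s) from t2 found no t1 partner → padded with NULL.
After projecting and ordering:
t2.score | t1.subject | t1.cat
49 | NULL | NULL
68 | NULL | NULL
69 | NULL | NULL
71 | NULL | NULL
79 | NULL | NULL
96 | NULL | NULL
98 | NULL | NULL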